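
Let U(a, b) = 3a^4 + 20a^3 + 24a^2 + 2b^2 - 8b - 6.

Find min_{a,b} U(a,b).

-142

U(a,b) separates as P(a) + Q(b) − 6, so its minimum is min P + min Q − 6.
P'(a) = 12a(a + 1)(a + 4) vanishes at a ∈ {-4, -1, 0}; Q'(b) = 4b - 8 vanishes at b ∈ {2}.
Local minima of P (where P''>0): P(-4)=-128, P(0)=0. Local minima of Q: Q(2)=-8.
So the global minimum of U is P(-4) + Q(2) − 6 = -128 − 8 − 6 = -142, attained at (-4, 2).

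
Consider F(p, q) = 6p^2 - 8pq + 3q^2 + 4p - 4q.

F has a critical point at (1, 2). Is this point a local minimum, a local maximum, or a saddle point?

The Hessian of F is constant: H = [[12, -8], [-8, 6]].
det(H) = 12·6 − (-8)² = 8.
det(H) > 0 and tr(H) = 18 > 0, so H is positive definite and the point is a local minimum.

local minimum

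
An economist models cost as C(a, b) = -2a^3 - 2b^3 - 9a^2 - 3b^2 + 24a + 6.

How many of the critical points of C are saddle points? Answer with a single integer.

C separates as a function of a plus a function of b, so ∇C=0 decouples.
∂C/∂a = -6(a - 1)(a + 4) = 0 at a ∈ {-4, 1}; ∂C/∂b = -6b(b + 1) = 0 at b ∈ {-1, 0}.
The Hessian is diagonal: diag(C_aa, C_bb). Second derivatives: C_aa(-4)=30, C_aa(1)=-30; C_bb(-1)=6, C_bb(0)=-6.
Saddle points occur where the two diagonal entries have opposite signs: (-4, 0), (1, -1). Count: 2.

2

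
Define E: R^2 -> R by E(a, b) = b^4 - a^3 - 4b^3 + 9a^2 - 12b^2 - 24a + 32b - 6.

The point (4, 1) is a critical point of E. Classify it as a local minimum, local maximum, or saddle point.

The mixed partial ∂²E/∂a∂b is 0, so the Hessian at any point is diag(E_aa, E_bb) = diag(6(-a + 3), 12(b^2 - 2b - 2)).
At (4, 1): H = diag(-6, -36).
Both eigenvalues are negative, so H is negative definite: a local maximum.

local maximum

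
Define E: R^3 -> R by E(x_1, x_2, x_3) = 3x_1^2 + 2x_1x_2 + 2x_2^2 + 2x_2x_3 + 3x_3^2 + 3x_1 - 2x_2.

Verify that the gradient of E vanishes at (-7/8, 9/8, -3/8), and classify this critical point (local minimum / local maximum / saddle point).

∇E = (6x_1 + 2x_2 + 3, 2x_1 + 4x_2 + 2x_3 - 2, 2x_2 + 6x_3); substituting (-7/8, 9/8, -3/8) gives ∇E = (0, 0, 0), so (-7/8, 9/8, -3/8) is indeed a critical point.
The Hessian is constant: H = [[6, 2, 0], [2, 4, 2], [0, 2, 6]].
Leading principal minors: Δ₁ = 6, Δ₂ = 20, Δ₃ = 96.
All leading minors are positive, so H is positive definite: a local minimum.

local minimum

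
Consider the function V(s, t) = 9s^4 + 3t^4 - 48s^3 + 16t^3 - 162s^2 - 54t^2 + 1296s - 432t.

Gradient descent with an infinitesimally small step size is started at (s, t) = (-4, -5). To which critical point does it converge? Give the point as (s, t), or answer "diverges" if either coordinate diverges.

(-3, -4)

V is separable, so gradient descent decouples: s follows -∂V/∂s, t follows -∂V/∂t.
∂V/∂s = 36(s - 4)(s - 3)(s + 3); at s=-4 this is -2016, so s increases.
∂V/∂t = 12(t - 3)(t + 3)(t + 4); at t=-5 this is -192, so t increases.
s converges to its nearest critical value -3 (a local min of the s-part); t converges to -4. The iterate converges to (-3, -4).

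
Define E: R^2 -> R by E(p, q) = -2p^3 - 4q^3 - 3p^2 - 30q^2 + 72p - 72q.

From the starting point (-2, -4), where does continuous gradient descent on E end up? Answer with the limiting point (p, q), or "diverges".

(-4, -3)

E is separable, so gradient descent decouples: p follows -∂E/∂p, q follows -∂E/∂q.
∂E/∂p = -6(p - 3)(p + 4); at p=-2 this is 60, so p decreases.
∂E/∂q = -12(q + 2)(q + 3); at q=-4 this is -24, so q increases.
p converges to its nearest critical value -4 (a local min of the p-part); q converges to -3. The iterate converges to (-4, -3).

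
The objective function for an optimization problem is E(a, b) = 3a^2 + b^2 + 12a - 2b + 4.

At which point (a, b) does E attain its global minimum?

E(a,b) separates as P(a) + Q(b) + 4, so its minimum is min P + min Q + 4.
P'(a) = 6a + 12 vanishes at a ∈ {-2}; Q'(b) = 2b - 2 vanishes at b ∈ {1}.
Local minima of P (where P''>0): P(-2)=-12. Local minima of Q: Q(1)=-1.
So the global minimum of E is P(-2) + Q(1) + 4 = -12 − 1 + 4 = -9, attained at (-2, 1).

(-2, 1)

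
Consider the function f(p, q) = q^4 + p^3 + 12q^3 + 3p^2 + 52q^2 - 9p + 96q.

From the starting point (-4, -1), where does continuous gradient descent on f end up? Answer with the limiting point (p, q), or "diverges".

diverges

f is separable, so gradient descent decouples: p follows -∂f/∂p, q follows -∂f/∂q.
∂f/∂p = 3(p - 1)(p + 3); at p=-4 this is 15, so p decreases.
∂f/∂q = 4(q + 2)(q + 3)(q + 4); at q=-1 this is 24, so q decreases.
The p-coordinate has no critical point in that direction and runs off to infinity.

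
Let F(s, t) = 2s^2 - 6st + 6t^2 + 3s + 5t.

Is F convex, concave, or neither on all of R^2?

convex

F is quadratic, so its Hessian is the constant matrix H = [[4, -6], [-6, 12]].
det(H) = 12, tr(H) = 16.
det(H) > 0 and tr(H) > 0, so H is positive definite everywhere: convex.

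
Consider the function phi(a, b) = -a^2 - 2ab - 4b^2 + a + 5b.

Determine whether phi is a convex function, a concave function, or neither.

concave

phi is quadratic, so its Hessian is the constant matrix H = [[-2, -2], [-2, -8]].
det(H) = 12, tr(H) = -10.
det(H) > 0 and tr(H) < 0, so H is negative definite everywhere: concave.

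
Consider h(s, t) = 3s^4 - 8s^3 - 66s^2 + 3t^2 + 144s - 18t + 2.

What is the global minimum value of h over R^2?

-592

h(s,t) separates as P(s) + Q(t) + 2, so its minimum is min P + min Q + 2.
P'(s) = 12(s - 4)(s - 1)(s + 3) vanishes at s ∈ {-3, 1, 4}; Q'(t) = 6(t - 3) vanishes at t ∈ {3}.
Local minima of P (where P''>0): P(-3)=-567, P(4)=-224. Local minima of Q: Q(3)=-27.
So the global minimum of h is P(-3) + Q(3) + 2 = -567 − 27 + 2 = -592, attained at (-3, 3).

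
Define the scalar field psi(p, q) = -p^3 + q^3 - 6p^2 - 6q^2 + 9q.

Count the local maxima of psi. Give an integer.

psi separates as a function of p plus a function of q, so ∇psi=0 decouples.
∂psi/∂p = -3p(p + 4) = 0 at p ∈ {-4, 0}; ∂psi/∂q = 3(q - 3)(q - 1) = 0 at q ∈ {1, 3}.
The Hessian is diagonal: diag(psi_pp, psi_qq). Second derivatives: psi_pp(-4)=12, psi_pp(0)=-12; psi_qq(1)=-6, psi_qq(3)=6.
Local maxima occur where both diagonal entries negative: (0, 1). Count: 1.

1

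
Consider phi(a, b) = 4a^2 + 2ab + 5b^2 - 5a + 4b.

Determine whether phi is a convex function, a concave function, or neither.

convex

phi is quadratic, so its Hessian is the constant matrix H = [[8, 2], [2, 10]].
det(H) = 76, tr(H) = 18.
det(H) > 0 and tr(H) > 0, so H is positive definite everywhere: convex.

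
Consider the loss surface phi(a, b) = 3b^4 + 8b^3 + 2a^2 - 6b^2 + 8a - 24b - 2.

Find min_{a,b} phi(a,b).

phi(a,b) separates as P(a) + Q(b) − 2, so its minimum is min P + min Q − 2.
P'(a) = 4a + 8 vanishes at a ∈ {-2}; Q'(b) = 12(b - 1)(b + 1)(b + 2) vanishes at b ∈ {-2, -1, 1}.
Local minima of P (where P''>0): P(-2)=-8. Local minima of Q: Q(-2)=8, Q(1)=-19.
So the global minimum of phi is P(-2) + Q(1) − 2 = -8 − 19 − 2 = -29, attained at (-2, 1).

-29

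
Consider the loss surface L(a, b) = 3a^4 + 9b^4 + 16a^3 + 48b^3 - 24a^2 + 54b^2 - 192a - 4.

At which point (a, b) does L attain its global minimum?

(2, -3)

L(a,b) separates as P(a) + Q(b) − 4, so its minimum is min P + min Q − 4.
P'(a) = 12(a - 2)(a + 2)(a + 4) vanishes at a ∈ {-4, -2, 2}; Q'(b) = 36b(b + 1)(b + 3) vanishes at b ∈ {-3, -1, 0}.
Local minima of P (where P''>0): P(-4)=128, P(2)=-304. Local minima of Q: Q(-3)=-81, Q(0)=0.
So the global minimum of L is P(2) + Q(-3) − 4 = -304 − 81 − 4 = -389, attained at (2, -3).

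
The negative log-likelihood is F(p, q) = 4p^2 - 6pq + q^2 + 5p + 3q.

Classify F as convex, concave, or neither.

neither

F is quadratic, so its Hessian is the constant matrix H = [[8, -6], [-6, 2]].
det(H) = -20, tr(H) = 10.
det(H) < 0, so H is indefinite: neither convex nor concave.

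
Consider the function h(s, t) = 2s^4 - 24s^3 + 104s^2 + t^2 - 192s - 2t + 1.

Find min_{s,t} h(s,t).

-128

h(s,t) separates as P(s) + Q(t) + 1, so its minimum is min P + min Q + 1.
P'(s) = 8(s - 4)(s - 3)(s - 2) vanishes at s ∈ {2, 3, 4}; Q'(t) = 2(t - 1) vanishes at t ∈ {1}.
Local minima of P (where P''>0): P(2)=-128, P(4)=-128. Local minima of Q: Q(1)=-1.
So the global minimum of h is P(2) + Q(1) + 1 = -128 − 1 + 1 = -128, attained at (2, 1).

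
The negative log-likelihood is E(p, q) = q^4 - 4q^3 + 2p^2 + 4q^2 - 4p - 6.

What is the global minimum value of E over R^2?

-8

E(p,q) separates as A(p) + B(q) − 6, so its minimum is min A + min B − 6.
A'(p) = 4p - 4 vanishes at p ∈ {1}; B'(q) = 4q(q - 2)(q - 1) vanishes at q ∈ {0, 1, 2}.
Local minima of A (where A''>0): A(1)=-2. Local minima of B: B(0)=0, B(2)=0.
So the global minimum of E is A(1) + B(0) − 6 = -2 + 0 − 6 = -8, attained at (1, 0).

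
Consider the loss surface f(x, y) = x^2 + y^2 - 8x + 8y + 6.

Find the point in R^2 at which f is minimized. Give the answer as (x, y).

f(x,y) separates as P(x) + Q(y) + 6, so its minimum is min P + min Q + 6.
P'(x) = 2x - 8 vanishes at x ∈ {4}; Q'(y) = 2y + 8 vanishes at y ∈ {-4}.
Local minima of P (where P''>0): P(4)=-16. Local minima of Q: Q(-4)=-16.
So the global minimum of f is P(4) + Q(-4) + 6 = -16 − 16 + 6 = -26, attained at (4, -4).

(4, -4)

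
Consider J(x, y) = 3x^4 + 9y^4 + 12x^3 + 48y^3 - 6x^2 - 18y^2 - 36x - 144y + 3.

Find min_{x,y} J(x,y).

-504

J(x,y) separates as P(x) + Q(y) + 3, so its minimum is min P + min Q + 3.
P'(x) = 12(x - 1)(x + 1)(x + 3) vanishes at x ∈ {-3, -1, 1}; Q'(y) = 36(y - 1)(y + 1)(y + 4) vanishes at y ∈ {-4, -1, 1}.
Local minima of P (where P''>0): P(-3)=-27, P(1)=-27. Local minima of Q: Q(-4)=-480, Q(1)=-105.
So the global minimum of J is P(-3) + Q(-4) + 3 = -27 − 480 + 3 = -504, attained at (-3, -4).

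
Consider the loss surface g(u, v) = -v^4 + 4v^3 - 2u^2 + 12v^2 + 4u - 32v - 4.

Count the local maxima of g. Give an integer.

g separates as a function of u plus a function of v, so ∇g=0 decouples.
∂g/∂u = -4(u - 1) = 0 at u ∈ {1}; ∂g/∂v = -4(v - 4)(v - 1)(v + 2) = 0 at v ∈ {-2, 1, 4}.
The Hessian is diagonal: diag(g_uu, g_vv). Second derivatives: g_uu(1)=-4; g_vv(-2)=-72, g_vv(1)=36, g_vv(4)=-72.
Local maxima occur where both diagonal entries negative: (1, -2), (1, 4). Count: 2.

2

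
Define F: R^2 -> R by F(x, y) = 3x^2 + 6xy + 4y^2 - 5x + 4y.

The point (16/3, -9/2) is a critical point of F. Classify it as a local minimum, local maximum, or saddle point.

local minimum

The Hessian of F is constant: H = [[6, 6], [6, 8]].
det(H) = 6·8 − 6² = 12.
det(H) > 0 and tr(H) = 14 > 0, so H is positive definite and the point is a local minimum.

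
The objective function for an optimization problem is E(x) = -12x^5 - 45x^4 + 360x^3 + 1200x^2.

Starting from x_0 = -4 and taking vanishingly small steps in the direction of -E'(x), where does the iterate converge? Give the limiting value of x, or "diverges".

E'(x) = -60x(x - 4)(x + 2)(x + 5), so E'(-4) = 3840.
Gradient descent moves in the -E' direction, i.e. x is decreasing.
The nearest critical point in that direction is x = -5, where E'' = 8100 > 0 (a local minimum). The iterate converges there.

-5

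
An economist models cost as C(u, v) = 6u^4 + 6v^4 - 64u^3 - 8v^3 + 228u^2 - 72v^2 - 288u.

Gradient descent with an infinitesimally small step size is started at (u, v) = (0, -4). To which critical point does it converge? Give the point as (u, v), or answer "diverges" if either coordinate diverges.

(1, -2)

C is separable, so gradient descent decouples: u follows -∂C/∂u, v follows -∂C/∂v.
∂C/∂u = 24(u - 4)(u - 3)(u - 1); at u=0 this is -288, so u increases.
∂C/∂v = 24v(v - 3)(v + 2); at v=-4 this is -1344, so v increases.
u converges to its nearest critical value 1 (a local min of the u-part); v converges to -2. The iterate converges to (1, -2).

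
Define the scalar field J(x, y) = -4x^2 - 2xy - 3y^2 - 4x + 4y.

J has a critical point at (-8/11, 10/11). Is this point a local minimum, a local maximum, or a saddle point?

local maximum

The Hessian of J is constant: H = [[-8, -2], [-2, -6]].
det(H) = (-8)·(-6) − (-2)² = 44.
det(H) > 0 and tr(H) = -14 < 0, so H is negative definite and the point is a local maximum.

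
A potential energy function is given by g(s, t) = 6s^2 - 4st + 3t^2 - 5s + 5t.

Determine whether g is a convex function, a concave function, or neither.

convex

g is quadratic, so its Hessian is the constant matrix H = [[12, -4], [-4, 6]].
det(H) = 56, tr(H) = 18.
det(H) > 0 and tr(H) > 0, so H is positive definite everywhere: convex.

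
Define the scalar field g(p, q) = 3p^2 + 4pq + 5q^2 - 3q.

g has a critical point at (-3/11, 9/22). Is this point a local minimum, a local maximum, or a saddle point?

local minimum

The Hessian of g is constant: H = [[6, 4], [4, 10]].
det(H) = 6·10 − 4² = 44.
det(H) > 0 and tr(H) = 16 > 0, so H is positive definite and the point is a local minimum.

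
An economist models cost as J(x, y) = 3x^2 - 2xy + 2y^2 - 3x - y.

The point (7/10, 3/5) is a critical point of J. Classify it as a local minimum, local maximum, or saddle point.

The Hessian of J is constant: H = [[6, -2], [-2, 4]].
det(H) = 6·4 − (-2)² = 20.
det(H) > 0 and tr(H) = 10 > 0, so H is positive definite and the point is a local minimum.

local minimum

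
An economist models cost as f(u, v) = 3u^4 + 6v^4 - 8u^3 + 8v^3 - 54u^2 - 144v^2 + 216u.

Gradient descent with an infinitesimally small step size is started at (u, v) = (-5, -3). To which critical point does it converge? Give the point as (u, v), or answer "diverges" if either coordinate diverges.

(-3, -4)

f is separable, so gradient descent decouples: u follows -∂f/∂u, v follows -∂f/∂v.
∂f/∂u = 12(u - 3)(u - 2)(u + 3); at u=-5 this is -1344, so u increases.
∂f/∂v = 24v(v - 3)(v + 4); at v=-3 this is 432, so v decreases.
u converges to its nearest critical value -3 (a local min of the u-part); v converges to -4. The iterate converges to (-3, -4).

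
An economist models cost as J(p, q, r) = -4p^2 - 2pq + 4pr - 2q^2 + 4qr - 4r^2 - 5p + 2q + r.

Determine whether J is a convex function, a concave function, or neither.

concave

J is quadratic, so its Hessian is the constant matrix H = [[-8, -2, 4], [-2, -4, 4], [4, 4, -8]].
Leading principal minors: -8, 28, -96.
Signs alternate −, +, − ⇒ H ≺ 0 ⇒ concave.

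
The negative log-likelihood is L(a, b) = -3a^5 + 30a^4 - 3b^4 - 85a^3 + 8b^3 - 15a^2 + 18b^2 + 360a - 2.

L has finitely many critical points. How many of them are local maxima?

L separates as a function of a plus a function of b, so ∇L=0 decouples.
∂L/∂a = -15(a - 4)(a - 3)(a - 2)(a + 1) = 0 at a ∈ {-1, 2, 3, 4}; ∂L/∂b = -12b(b - 3)(b + 1) = 0 at b ∈ {-1, 0, 3}.
The Hessian is diagonal: diag(L_aa, L_bb). Second derivatives: L_aa(-1)=900, L_aa(2)=-90, L_aa(3)=60, L_aa(4)=-150; L_bb(-1)=-48, L_bb(0)=36, L_bb(3)=-144.
Local maxima occur where both diagonal entries negative: (2, -1), (2, 3), (4, -1), (4, 3). Count: 4.

4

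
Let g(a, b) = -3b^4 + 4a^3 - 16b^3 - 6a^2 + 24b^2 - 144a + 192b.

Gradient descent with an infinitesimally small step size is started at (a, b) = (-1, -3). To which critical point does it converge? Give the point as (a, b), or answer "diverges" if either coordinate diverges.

(4, -2)

g is separable, so gradient descent decouples: a follows -∂g/∂a, b follows -∂g/∂b.
∂g/∂a = 12(a - 4)(a + 3); at a=-1 this is -120, so a increases.
∂g/∂b = -12(b - 2)(b + 2)(b + 4); at b=-3 this is -60, so b increases.
a converges to its nearest critical value 4 (a local min of the a-part); b converges to -2. The iterate converges to (4, -2).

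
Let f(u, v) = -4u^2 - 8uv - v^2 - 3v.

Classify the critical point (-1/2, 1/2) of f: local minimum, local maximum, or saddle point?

The Hessian of f is constant: H = [[-8, -8], [-8, -2]].
det(H) = (-8)·(-2) − (-8)² = -48.
Since det(H) < 0, H is indefinite and the critical point is a saddle point.

saddle point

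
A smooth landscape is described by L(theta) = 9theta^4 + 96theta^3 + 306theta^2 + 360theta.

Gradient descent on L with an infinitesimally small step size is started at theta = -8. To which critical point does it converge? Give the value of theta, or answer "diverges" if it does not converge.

L'(theta) = 36(theta + 1)(theta + 2)(theta + 5), so L'(-8) = -4536.
Gradient descent moves in the -L' direction, i.e. theta is increasing.
The nearest critical point in that direction is theta = -5, where L'' = 432 > 0 (a local minimum). The iterate converges there.

-5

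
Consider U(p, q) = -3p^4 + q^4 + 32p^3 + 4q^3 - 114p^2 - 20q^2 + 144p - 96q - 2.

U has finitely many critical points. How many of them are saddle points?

U separates as a function of p plus a function of q, so ∇U=0 decouples.
∂U/∂p = -12(p - 4)(p - 3)(p - 1) = 0 at p ∈ {1, 3, 4}; ∂U/∂q = 4(q - 3)(q + 2)(q + 4) = 0 at q ∈ {-4, -2, 3}.
The Hessian is diagonal: diag(U_pp, U_qq). Second derivatives: U_pp(1)=-72, U_pp(3)=24, U_pp(4)=-36; U_qq(-4)=56, U_qq(-2)=-40, U_qq(3)=140.
Saddle points occur where the two diagonal entries have opposite signs: (1, -4), (1, 3), (3, -2), (4, -4), (4, 3). Count: 5.

5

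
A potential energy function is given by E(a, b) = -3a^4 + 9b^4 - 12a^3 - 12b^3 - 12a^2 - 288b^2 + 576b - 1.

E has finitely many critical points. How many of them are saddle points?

5

E separates as a function of a plus a function of b, so ∇E=0 decouples.
∂E/∂a = -12a(a + 1)(a + 2) = 0 at a ∈ {-2, -1, 0}; ∂E/∂b = 36(b - 4)(b - 1)(b + 4) = 0 at b ∈ {-4, 1, 4}.
The Hessian is diagonal: diag(E_aa, E_bb). Second derivatives: E_aa(-2)=-24, E_aa(-1)=12, E_aa(0)=-24; E_bb(-4)=1440, E_bb(1)=-540, E_bb(4)=864.
Saddle points occur where the two diagonal entries have opposite signs: (-2, -4), (-2, 4), (-1, 1), (0, -4), (0, 4). Count: 5.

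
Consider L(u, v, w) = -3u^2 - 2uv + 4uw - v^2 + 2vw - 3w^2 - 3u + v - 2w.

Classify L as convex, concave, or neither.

concave

L is quadratic, so its Hessian is the constant matrix H = [[-6, -2, 4], [-2, -2, 2], [4, 2, -6]].
Leading principal minors: -6, 8, -24.
Signs alternate −, +, − ⇒ H ≺ 0 ⇒ concave.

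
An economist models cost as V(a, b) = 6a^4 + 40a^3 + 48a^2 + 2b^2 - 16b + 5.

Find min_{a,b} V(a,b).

-283

V(a,b) separates as P(a) + Q(b) + 5, so its minimum is min P + min Q + 5.
P'(a) = 24a(a + 1)(a + 4) vanishes at a ∈ {-4, -1, 0}; Q'(b) = 4b - 16 vanishes at b ∈ {4}.
Local minima of P (where P''>0): P(-4)=-256, P(0)=0. Local minima of Q: Q(4)=-32.
So the global minimum of V is P(-4) + Q(4) + 5 = -256 − 32 + 5 = -283, attained at (-4, 4).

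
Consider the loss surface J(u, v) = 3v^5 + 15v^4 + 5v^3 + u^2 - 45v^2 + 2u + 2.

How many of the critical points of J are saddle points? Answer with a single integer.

2

J separates as a function of u plus a function of v, so ∇J=0 decouples.
∂J/∂u = 2(u + 1) = 0 at u ∈ {-1}; ∂J/∂v = 15v(v - 1)(v + 2)(v + 3) = 0 at v ∈ {-3, -2, 0, 1}.
The Hessian is diagonal: diag(J_uu, J_vv). Second derivatives: J_uu(-1)=2; J_vv(-3)=-180, J_vv(-2)=90, J_vv(0)=-90, J_vv(1)=180.
Saddle points occur where the two diagonal entries have opposite signs: (-1, -3), (-1, 0). Count: 2.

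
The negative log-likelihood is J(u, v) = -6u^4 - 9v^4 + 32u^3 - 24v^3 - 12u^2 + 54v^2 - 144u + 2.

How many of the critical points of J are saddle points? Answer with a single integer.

J separates as a function of u plus a function of v, so ∇J=0 decouples.
∂J/∂u = -24(u - 3)(u - 2)(u + 1) = 0 at u ∈ {-1, 2, 3}; ∂J/∂v = -36v(v - 1)(v + 3) = 0 at v ∈ {-3, 0, 1}.
The Hessian is diagonal: diag(J_uu, J_vv). Second derivatives: J_uu(-1)=-288, J_uu(2)=72, J_uu(3)=-96; J_vv(-3)=-432, J_vv(0)=108, J_vv(1)=-144.
Saddle points occur where the two diagonal entries have opposite signs: (-1, 0), (2, -3), (2, 1), (3, 0). Count: 4.

4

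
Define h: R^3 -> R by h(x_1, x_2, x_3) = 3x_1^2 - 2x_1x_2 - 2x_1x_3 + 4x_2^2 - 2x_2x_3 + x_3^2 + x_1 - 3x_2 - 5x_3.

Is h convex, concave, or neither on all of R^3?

convex

h is quadratic, so its Hessian is the constant matrix H = [[6, -2, -2], [-2, 8, -2], [-2, -2, 2]].
Leading principal minors: 6, 44, 16.
All positive ⇒ H ≻ 0 ⇒ convex.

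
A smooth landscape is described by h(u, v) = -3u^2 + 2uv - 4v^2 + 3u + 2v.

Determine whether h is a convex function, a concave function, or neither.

concave

h is quadratic, so its Hessian is the constant matrix H = [[-6, 2], [2, -8]].
det(H) = 44, tr(H) = -14.
det(H) > 0 and tr(H) < 0, so H is negative definite everywhere: concave.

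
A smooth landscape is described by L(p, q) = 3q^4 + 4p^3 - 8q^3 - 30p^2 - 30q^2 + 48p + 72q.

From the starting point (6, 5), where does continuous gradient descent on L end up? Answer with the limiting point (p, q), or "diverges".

L is separable, so gradient descent decouples: p follows -∂L/∂p, q follows -∂L/∂q.
∂L/∂p = 12(p - 4)(p - 1); at p=6 this is 120, so p decreases.
∂L/∂q = 12(q - 3)(q - 1)(q + 2); at q=5 this is 672, so q decreases.
p converges to its nearest critical value 4 (a local min of the p-part); q converges to 3. The iterate converges to (4, 3).

(4, 3)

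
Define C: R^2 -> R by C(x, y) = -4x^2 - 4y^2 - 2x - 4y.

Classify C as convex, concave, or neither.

concave

C is quadratic, so its Hessian is the constant matrix H = [[-8, 0], [0, -8]].
det(H) = 64, tr(H) = -16.
det(H) > 0 and tr(H) < 0, so H is negative definite everywhere: concave.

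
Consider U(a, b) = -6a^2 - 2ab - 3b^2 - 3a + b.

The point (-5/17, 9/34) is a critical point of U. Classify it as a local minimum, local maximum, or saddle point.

The Hessian of U is constant: H = [[-12, -2], [-2, -6]].
det(H) = (-12)·(-6) − (-2)² = 68.
det(H) > 0 and tr(H) = -18 < 0, so H is negative definite and the point is a local maximum.

local maximum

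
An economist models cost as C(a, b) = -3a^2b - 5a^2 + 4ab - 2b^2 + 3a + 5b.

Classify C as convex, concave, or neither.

neither

The term -3a^2b is cubic, so the Hessian is not constant.
∂²C/∂a² = -6b - 10, which takes both signs as b varies (negative for sufficiently large b). A diagonal entry of the Hessian changing sign means the Hessian is neither positive- nor negative-semidefinite on all of R^2.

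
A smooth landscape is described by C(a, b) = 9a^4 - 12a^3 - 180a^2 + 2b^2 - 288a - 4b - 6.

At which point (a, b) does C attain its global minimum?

(4, 1)

C(a,b) separates as P(a) + Q(b) − 6, so its minimum is min P + min Q − 6.
P'(a) = 36(a - 4)(a + 1)(a + 2) vanishes at a ∈ {-2, -1, 4}; Q'(b) = 4b - 4 vanishes at b ∈ {1}.
Local minima of P (where P''>0): P(-2)=96, P(4)=-2496. Local minima of Q: Q(1)=-2.
So the global minimum of C is P(4) + Q(1) − 6 = -2496 − 2 − 6 = -2504, attained at (4, 1).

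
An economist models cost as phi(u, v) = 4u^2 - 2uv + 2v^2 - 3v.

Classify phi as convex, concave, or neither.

phi is quadratic, so its Hessian is the constant matrix H = [[8, -2], [-2, 4]].
det(H) = 28, tr(H) = 12.
det(H) > 0 and tr(H) > 0, so H is positive definite everywhere: convex.

convex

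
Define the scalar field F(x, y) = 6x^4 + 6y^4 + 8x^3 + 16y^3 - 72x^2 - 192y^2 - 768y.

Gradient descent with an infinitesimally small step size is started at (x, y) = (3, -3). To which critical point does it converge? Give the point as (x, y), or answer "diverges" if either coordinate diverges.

(2, -4)

F is separable, so gradient descent decouples: x follows -∂F/∂x, y follows -∂F/∂y.
∂F/∂x = 24x(x - 2)(x + 3); at x=3 this is 432, so x decreases.
∂F/∂y = 24(y - 4)(y + 2)(y + 4); at y=-3 this is 168, so y decreases.
x converges to its nearest critical value 2 (a local min of the x-part); y converges to -4. The iterate converges to (2, -4).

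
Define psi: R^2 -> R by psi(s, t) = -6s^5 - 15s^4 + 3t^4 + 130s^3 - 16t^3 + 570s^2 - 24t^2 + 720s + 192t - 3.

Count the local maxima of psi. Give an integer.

psi separates as a function of s plus a function of t, so ∇psi=0 decouples.
∂psi/∂s = -30(s - 4)(s + 1)(s + 2)(s + 3) = 0 at s ∈ {-3, -2, -1, 4}; ∂psi/∂t = 12(t - 4)(t - 2)(t + 2) = 0 at t ∈ {-2, 2, 4}.
The Hessian is diagonal: diag(psi_ss, psi_tt). Second derivatives: psi_ss(-3)=420, psi_ss(-2)=-180, psi_ss(-1)=300, psi_ss(4)=-6300; psi_tt(-2)=288, psi_tt(2)=-96, psi_tt(4)=144.
Local maxima occur where both diagonal entries negative: (-2, 2), (4, 2). Count: 2.

2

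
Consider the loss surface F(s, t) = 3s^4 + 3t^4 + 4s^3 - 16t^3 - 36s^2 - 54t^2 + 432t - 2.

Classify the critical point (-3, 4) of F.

local minimum

The mixed partial ∂²F/∂s∂t is 0, so the Hessian at any point is diag(F_ss, F_tt) = diag(12(3s^2 + 2s - 6), 12(3t^2 - 8t - 9)).
At (-3, 4): H = diag(180, 84).
Both eigenvalues are positive, so H is positive definite: a local minimum.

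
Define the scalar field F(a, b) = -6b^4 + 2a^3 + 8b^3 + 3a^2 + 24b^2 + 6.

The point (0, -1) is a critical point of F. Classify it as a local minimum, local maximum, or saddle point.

The mixed partial ∂²F/∂a∂b is 0, so the Hessian at any point is diag(F_aa, F_bb) = diag(6(2a + 1), 24(-3b^2 + 2b + 2)).
At (0, -1): H = diag(6, -72).
The eigenvalues have opposite signs, so H is indefinite: a saddle point.

saddle point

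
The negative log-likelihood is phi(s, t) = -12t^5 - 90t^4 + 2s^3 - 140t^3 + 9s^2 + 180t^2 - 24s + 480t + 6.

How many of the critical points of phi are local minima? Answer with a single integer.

phi separates as a function of s plus a function of t, so ∇phi=0 decouples.
∂phi/∂s = 6(s - 1)(s + 4) = 0 at s ∈ {-4, 1}; ∂phi/∂t = -60(t - 1)(t + 1)(t + 2)(t + 4) = 0 at t ∈ {-4, -2, -1, 1}.
The Hessian is diagonal: diag(phi_ss, phi_tt). Second derivatives: phi_ss(-4)=-30, phi_ss(1)=30; phi_tt(-4)=1800, phi_tt(-2)=-360, phi_tt(-1)=360, phi_tt(1)=-1800.
Local minima occur where both diagonal entries positive: (1, -4), (1, -1). Count: 2.

2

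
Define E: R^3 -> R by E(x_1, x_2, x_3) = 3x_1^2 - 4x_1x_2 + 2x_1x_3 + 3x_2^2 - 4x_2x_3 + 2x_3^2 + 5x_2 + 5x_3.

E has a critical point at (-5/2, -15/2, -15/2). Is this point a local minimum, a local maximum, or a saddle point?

local minimum

The Hessian is constant: H = [[6, -4, 2], [-4, 6, -4], [2, -4, 4]].
Leading principal minors: Δ₁ = 6, Δ₂ = 20, Δ₃ = 24.
All leading minors are positive, so H is positive definite: a local minimum.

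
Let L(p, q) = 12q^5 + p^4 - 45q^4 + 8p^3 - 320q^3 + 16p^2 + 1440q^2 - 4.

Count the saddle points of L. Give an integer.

6

L separates as a function of p plus a function of q, so ∇L=0 decouples.
∂L/∂p = 4p(p + 2)(p + 4) = 0 at p ∈ {-4, -2, 0}; ∂L/∂q = 60q(q - 4)(q - 3)(q + 4) = 0 at q ∈ {-4, 0, 3, 4}.
The Hessian is diagonal: diag(L_pp, L_qq). Second derivatives: L_pp(-4)=32, L_pp(-2)=-16, L_pp(0)=32; L_qq(-4)=-13440, L_qq(0)=2880, L_qq(3)=-1260, L_qq(4)=1920.
Saddle points occur where the two diagonal entries have opposite signs: (-4, -4), (-4, 3), (-2, 0), (-2, 4), (0, -4), (0, 3). Count: 6.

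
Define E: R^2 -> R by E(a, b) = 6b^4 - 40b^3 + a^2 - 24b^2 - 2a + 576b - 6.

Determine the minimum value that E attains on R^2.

-839

E(a,b) separates as P(a) + Q(b) − 6, so its minimum is min P + min Q − 6.
P'(a) = 2a - 2 vanishes at a ∈ {1}; Q'(b) = 24(b - 4)(b - 3)(b + 2) vanishes at b ∈ {-2, 3, 4}.
Local minima of P (where P''>0): P(1)=-1. Local minima of Q: Q(-2)=-832, Q(4)=896.
So the global minimum of E is P(1) + Q(-2) − 6 = -1 − 832 − 6 = -839, attained at (1, -2).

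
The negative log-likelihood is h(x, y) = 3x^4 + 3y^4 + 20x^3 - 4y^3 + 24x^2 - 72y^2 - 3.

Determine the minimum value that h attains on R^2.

-771

h(x,y) separates as P(x) + Q(y) − 3, so its minimum is min P + min Q − 3.
P'(x) = 12x(x + 1)(x + 4) vanishes at x ∈ {-4, -1, 0}; Q'(y) = 12y(y - 4)(y + 3) vanishes at y ∈ {-3, 0, 4}.
Local minima of P (where P''>0): P(-4)=-128, P(0)=0. Local minima of Q: Q(-3)=-297, Q(4)=-640.
So the global minimum of h is P(-4) + Q(4) − 3 = -128 − 640 − 3 = -771, attained at (-4, 4).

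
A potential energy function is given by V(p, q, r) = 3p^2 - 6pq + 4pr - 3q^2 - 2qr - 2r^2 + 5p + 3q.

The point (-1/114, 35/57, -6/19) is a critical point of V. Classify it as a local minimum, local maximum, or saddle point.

saddle point

The Hessian is constant: H = [[6, -6, 4], [-6, -6, -2], [4, -2, -4]].
Leading principal minors: Δ₁ = 6, Δ₂ = -72, Δ₃ = 456.
The minors fit neither the all-positive nor the alternating-sign pattern, so H is indefinite: a saddle point.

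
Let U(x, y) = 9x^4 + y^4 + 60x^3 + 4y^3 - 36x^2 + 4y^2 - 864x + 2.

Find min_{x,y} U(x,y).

U(x,y) separates as P(x) + Q(y) + 2, so its minimum is min P + min Q + 2.
P'(x) = 36(x - 2)(x + 3)(x + 4) vanishes at x ∈ {-4, -3, 2}; Q'(y) = 4y(y + 1)(y + 2) vanishes at y ∈ {-2, -1, 0}.
Local minima of P (where P''>0): P(-4)=1344, P(2)=-1248. Local minima of Q: Q(-2)=0, Q(0)=0.
So the global minimum of U is P(2) + Q(-2) + 2 = -1248 + 0 + 2 = -1246, attained at (2, -2).

-1246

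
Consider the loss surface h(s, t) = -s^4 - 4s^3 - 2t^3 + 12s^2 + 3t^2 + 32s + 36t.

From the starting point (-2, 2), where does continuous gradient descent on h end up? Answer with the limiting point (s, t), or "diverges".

h is separable, so gradient descent decouples: s follows -∂h/∂s, t follows -∂h/∂t.
∂h/∂s = -4(s - 2)(s + 1)(s + 4); at s=-2 this is -32, so s increases.
∂h/∂t = -6(t - 3)(t + 2); at t=2 this is 24, so t decreases.
s converges to its nearest critical value -1 (a local min of the s-part); t converges to -2. The iterate converges to (-1, -2).

(-1, -2)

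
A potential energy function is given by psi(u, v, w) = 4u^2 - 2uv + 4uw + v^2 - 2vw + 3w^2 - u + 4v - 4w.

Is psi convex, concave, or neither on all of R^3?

convex

psi is quadratic, so its Hessian is the constant matrix H = [[8, -2, 4], [-2, 2, -2], [4, -2, 6]].
Leading principal minors: 8, 12, 40.
All positive ⇒ H ≻ 0 ⇒ convex.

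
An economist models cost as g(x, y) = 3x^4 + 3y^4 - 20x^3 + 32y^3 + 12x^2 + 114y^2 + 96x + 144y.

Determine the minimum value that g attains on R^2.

-120

g(x,y) separates as P(x) + Q(y), so its minimum is min P + min Q.
P'(x) = 12(x - 4)(x - 2)(x + 1) vanishes at x ∈ {-1, 2, 4}; Q'(y) = 12(y + 1)(y + 3)(y + 4) vanishes at y ∈ {-4, -3, -1}.
Local minima of P (where P''>0): P(-1)=-61, P(4)=64. Local minima of Q: Q(-4)=-32, Q(-1)=-59.
So the global minimum of g is P(-1) + Q(-1) = -61 − 59 = -120, attained at (-1, -1).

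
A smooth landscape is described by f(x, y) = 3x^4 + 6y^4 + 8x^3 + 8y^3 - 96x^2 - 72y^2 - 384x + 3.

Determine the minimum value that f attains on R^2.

f(x,y) separates as P(x) + Q(y) + 3, so its minimum is min P + min Q + 3.
P'(x) = 12(x - 4)(x + 2)(x + 4) vanishes at x ∈ {-4, -2, 4}; Q'(y) = 24y(y - 2)(y + 3) vanishes at y ∈ {-3, 0, 2}.
Local minima of P (where P''>0): P(-4)=256, P(4)=-1792. Local minima of Q: Q(-3)=-378, Q(2)=-128.
So the global minimum of f is P(4) + Q(-3) + 3 = -1792 − 378 + 3 = -2167, attained at (4, -3).

-2167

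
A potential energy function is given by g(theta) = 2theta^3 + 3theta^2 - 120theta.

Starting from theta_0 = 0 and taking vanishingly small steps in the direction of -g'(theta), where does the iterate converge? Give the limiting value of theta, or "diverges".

g'(theta) = 6(theta - 4)(theta + 5), so g'(0) = -120.
Gradient descent moves in the -g' direction, i.e. theta is increasing.
The nearest critical point in that direction is theta = 4, where g'' = 54 > 0 (a local minimum). The iterate converges there.

4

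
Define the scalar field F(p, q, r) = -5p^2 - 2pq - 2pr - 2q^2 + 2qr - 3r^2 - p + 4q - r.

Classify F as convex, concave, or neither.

concave

F is quadratic, so its Hessian is the constant matrix H = [[-10, -2, -2], [-2, -4, 2], [-2, 2, -6]].
Leading principal minors: -10, 36, -144.
Signs alternate −, +, − ⇒ H ≺ 0 ⇒ concave.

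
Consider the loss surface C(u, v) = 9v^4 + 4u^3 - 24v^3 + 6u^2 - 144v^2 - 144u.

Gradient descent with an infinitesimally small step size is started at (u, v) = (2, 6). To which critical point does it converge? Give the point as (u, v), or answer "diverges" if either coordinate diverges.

(3, 4)

C is separable, so gradient descent decouples: u follows -∂C/∂u, v follows -∂C/∂v.
∂C/∂u = 12(u - 3)(u + 4); at u=2 this is -72, so u increases.
∂C/∂v = 36v(v - 4)(v + 2); at v=6 this is 3456, so v decreases.
u converges to its nearest critical value 3 (a local min of the u-part); v converges to 4. The iterate converges to (3, 4).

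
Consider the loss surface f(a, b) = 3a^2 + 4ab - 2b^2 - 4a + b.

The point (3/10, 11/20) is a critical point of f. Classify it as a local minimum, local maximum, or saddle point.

saddle point

The Hessian of f is constant: H = [[6, 4], [4, -4]].
det(H) = 6·(-4) − 4² = -40.
Since det(H) < 0, H is indefinite and the critical point is a saddle point.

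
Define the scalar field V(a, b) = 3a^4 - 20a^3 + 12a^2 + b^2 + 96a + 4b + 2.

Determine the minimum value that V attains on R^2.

-63

V(a,b) separates as P(a) + Q(b) + 2, so its minimum is min P + min Q + 2.
P'(a) = 12(a - 4)(a - 2)(a + 1) vanishes at a ∈ {-1, 2, 4}; Q'(b) = 2b + 4 vanishes at b ∈ {-2}.
Local minima of P (where P''>0): P(-1)=-61, P(4)=64. Local minima of Q: Q(-2)=-4.
So the global minimum of V is P(-1) + Q(-2) + 2 = -61 − 4 + 2 = -63, attained at (-1, -2).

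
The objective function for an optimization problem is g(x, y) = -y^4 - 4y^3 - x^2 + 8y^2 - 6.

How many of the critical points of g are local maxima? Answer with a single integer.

2

g separates as a function of x plus a function of y, so ∇g=0 decouples.
∂g/∂x = -2x = 0 at x ∈ {0}; ∂g/∂y = -4y(y - 1)(y + 4) = 0 at y ∈ {-4, 0, 1}.
The Hessian is diagonal: diag(g_xx, g_yy). Second derivatives: g_xx(0)=-2; g_yy(-4)=-80, g_yy(0)=16, g_yy(1)=-20.
Local maxima occur where both diagonal entries negative: (0, -4), (0, 1). Count: 2.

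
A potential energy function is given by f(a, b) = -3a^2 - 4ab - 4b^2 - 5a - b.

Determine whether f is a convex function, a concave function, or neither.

f is quadratic, so its Hessian is the constant matrix H = [[-6, -4], [-4, -8]].
det(H) = 32, tr(H) = -14.
det(H) > 0 and tr(H) < 0, so H is negative definite everywhere: concave.

concave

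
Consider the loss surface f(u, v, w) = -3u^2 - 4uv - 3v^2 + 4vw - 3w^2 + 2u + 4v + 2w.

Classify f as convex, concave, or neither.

concave

f is quadratic, so its Hessian is the constant matrix H = [[-6, -4, 0], [-4, -6, 4], [0, 4, -6]].
Leading principal minors: -6, 20, -24.
Signs alternate −, +, − ⇒ H ≺ 0 ⇒ concave.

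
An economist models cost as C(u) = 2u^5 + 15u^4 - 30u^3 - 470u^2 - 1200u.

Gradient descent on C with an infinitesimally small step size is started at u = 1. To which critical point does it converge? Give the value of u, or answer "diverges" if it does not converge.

C'(u) = 10(u - 4)(u + 2)(u + 3)(u + 5), so C'(1) = -2160.
Gradient descent moves in the -C' direction, i.e. u is increasing.
The nearest critical point in that direction is u = 4, where C'' = 3780 > 0 (a local minimum). The iterate converges there.

4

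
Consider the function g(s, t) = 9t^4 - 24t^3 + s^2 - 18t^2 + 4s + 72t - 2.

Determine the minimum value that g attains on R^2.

-63

g(s,t) separates as P(s) + Q(t) − 2, so its minimum is min P + min Q − 2.
P'(s) = 2s + 4 vanishes at s ∈ {-2}; Q'(t) = 36(t - 2)(t - 1)(t + 1) vanishes at t ∈ {-1, 1, 2}.
Local minima of P (where P''>0): P(-2)=-4. Local minima of Q: Q(-1)=-57, Q(2)=24.
So the global minimum of g is P(-2) + Q(-1) − 2 = -4 − 57 − 2 = -63, attained at (-2, -1).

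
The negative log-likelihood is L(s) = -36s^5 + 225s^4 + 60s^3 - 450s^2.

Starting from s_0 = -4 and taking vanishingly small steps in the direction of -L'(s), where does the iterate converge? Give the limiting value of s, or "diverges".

-1

L'(s) = -180s(s - 5)(s - 1)(s + 1), so L'(-4) = -97200.
Gradient descent moves in the -L' direction, i.e. s is increasing.
The nearest critical point in that direction is s = -1, where L'' = 2160 > 0 (a local minimum). The iterate converges there.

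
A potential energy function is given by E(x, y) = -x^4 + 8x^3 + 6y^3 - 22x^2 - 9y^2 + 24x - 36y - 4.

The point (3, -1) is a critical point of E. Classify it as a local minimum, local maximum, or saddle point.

The mixed partial ∂²E/∂x∂y is 0, so the Hessian at any point is diag(E_xx, E_yy) = diag(4(-3x^2 + 12x - 11), 18(2y - 1)).
At (3, -1): H = diag(-8, -54).
Both eigenvalues are negative, so H is negative definite: a local maximum.

local maximum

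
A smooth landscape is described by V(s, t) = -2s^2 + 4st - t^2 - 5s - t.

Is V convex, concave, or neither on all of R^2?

neither

V is quadratic, so its Hessian is the constant matrix H = [[-4, 4], [4, -2]].
det(H) = -8, tr(H) = -6.
det(H) < 0, so H is indefinite: neither convex nor concave.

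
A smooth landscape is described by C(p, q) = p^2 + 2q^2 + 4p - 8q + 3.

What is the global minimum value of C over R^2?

-9

C(p,q) separates as A(p) + B(q) + 3, so its minimum is min A + min B + 3.
A'(p) = 2p + 4 vanishes at p ∈ {-2}; B'(q) = 4q - 8 vanishes at q ∈ {2}.
Local minima of A (where A''>0): A(-2)=-4. Local minima of B: B(2)=-8.
So the global minimum of C is A(-2) + B(2) + 3 = -4 − 8 + 3 = -9, attained at (-2, 2).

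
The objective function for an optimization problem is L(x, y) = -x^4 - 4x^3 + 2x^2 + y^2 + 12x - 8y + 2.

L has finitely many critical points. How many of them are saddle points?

L separates as a function of x plus a function of y, so ∇L=0 decouples.
∂L/∂x = -4(x - 1)(x + 1)(x + 3) = 0 at x ∈ {-3, -1, 1}; ∂L/∂y = 2(y - 4) = 0 at y ∈ {4}.
The Hessian is diagonal: diag(L_xx, L_yy). Second derivatives: L_xx(-3)=-32, L_xx(-1)=16, L_xx(1)=-32; L_yy(4)=2.
Saddle points occur where the two diagonal entries have opposite signs: (-3, 4), (1, 4). Count: 2.

2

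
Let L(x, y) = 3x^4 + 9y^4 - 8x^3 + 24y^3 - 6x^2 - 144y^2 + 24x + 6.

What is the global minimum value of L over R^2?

-1549

L(x,y) separates as P(x) + Q(y) + 6, so its minimum is min P + min Q + 6.
P'(x) = 12(x - 2)(x - 1)(x + 1) vanishes at x ∈ {-1, 1, 2}; Q'(y) = 36y(y - 2)(y + 4) vanishes at y ∈ {-4, 0, 2}.
Local minima of P (where P''>0): P(-1)=-19, P(2)=8. Local minima of Q: Q(-4)=-1536, Q(2)=-240.
So the global minimum of L is P(-1) + Q(-4) + 6 = -19 − 1536 + 6 = -1549, attained at (-1, -4).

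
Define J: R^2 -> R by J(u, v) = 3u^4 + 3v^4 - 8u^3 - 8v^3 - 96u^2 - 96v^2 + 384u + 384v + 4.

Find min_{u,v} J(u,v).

J(u,v) separates as P(u) + Q(v) + 4, so its minimum is min P + min Q + 4.
P'(u) = 12(u - 4)(u - 2)(u + 4) vanishes at u ∈ {-4, 2, 4}; Q'(v) = 12(v - 4)(v - 2)(v + 4) vanishes at v ∈ {-4, 2, 4}.
Local minima of P (where P''>0): P(-4)=-1792, P(4)=256. Local minima of Q: Q(-4)=-1792, Q(4)=256.
So the global minimum of J is P(-4) + Q(-4) + 4 = -1792 − 1792 + 4 = -3580, attained at (-4, -4).

-3580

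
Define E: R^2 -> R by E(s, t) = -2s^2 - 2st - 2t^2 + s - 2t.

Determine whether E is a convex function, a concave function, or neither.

concave

E is quadratic, so its Hessian is the constant matrix H = [[-4, -2], [-2, -4]].
det(H) = 12, tr(H) = -8.
det(H) > 0 and tr(H) < 0, so H is negative definite everywhere: concave.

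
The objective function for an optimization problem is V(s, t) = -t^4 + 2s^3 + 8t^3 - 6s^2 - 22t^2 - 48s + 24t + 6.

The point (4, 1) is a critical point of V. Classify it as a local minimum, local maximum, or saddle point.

saddle point

The mixed partial ∂²V/∂s∂t is 0, so the Hessian at any point is diag(V_ss, V_tt) = diag(12(s - 1), 4(-3t^2 + 12t - 11)).
At (4, 1): H = diag(36, -8).
The eigenvalues have opposite signs, so H is indefinite: a saddle point.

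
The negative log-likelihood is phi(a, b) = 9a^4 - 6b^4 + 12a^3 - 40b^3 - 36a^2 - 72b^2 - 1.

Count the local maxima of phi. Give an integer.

phi separates as a function of a plus a function of b, so ∇phi=0 decouples.
∂phi/∂a = 36a(a - 1)(a + 2) = 0 at a ∈ {-2, 0, 1}; ∂phi/∂b = -24b(b + 2)(b + 3) = 0 at b ∈ {-3, -2, 0}.
The Hessian is diagonal: diag(phi_aa, phi_bb). Second derivatives: phi_aa(-2)=216, phi_aa(0)=-72, phi_aa(1)=108; phi_bb(-3)=-72, phi_bb(-2)=48, phi_bb(0)=-144.
Local maxima occur where both diagonal entries negative: (0, -3), (0, 0). Count: 2.

2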